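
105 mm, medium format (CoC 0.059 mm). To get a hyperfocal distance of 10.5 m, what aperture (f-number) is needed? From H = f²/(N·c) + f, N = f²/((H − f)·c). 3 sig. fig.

Rearrange H = f²/(N·c) + f for N: N = f² / ((H − f)·c).
N = 105² / ((10500 − 105) × 0.059) = 11025 / 613.3 ≈ 18.

f/18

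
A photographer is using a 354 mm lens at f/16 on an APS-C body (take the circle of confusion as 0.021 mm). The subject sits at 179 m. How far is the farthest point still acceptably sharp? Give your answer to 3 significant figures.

Hyperfocal distance H = f²/(N·c) + f = 354²/(16 × 0.021) + 354 = 125316/0.336 + 354 ≈ 373318.3 mm ≈ 373.3 m.
Far limit Df = s·(H − f)/(H − s) = 179000 × (373318.3 − 354) / (373318.3 − 179000) = 179000 × 372964.3 / 194318.3 ≈ 343563 mm ≈ 344 m.

344 m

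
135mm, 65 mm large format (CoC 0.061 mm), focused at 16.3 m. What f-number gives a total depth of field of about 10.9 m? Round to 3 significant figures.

f/5.61

Write h = H − f = f²/(N·c). The thin-lens limits are Dn = s·h/(h + (s−f)) and Df = s·h/(h − (s−f)), so DoF = Df − Dn = 2·s·(s−f)·h / (h² − (s−f)²).
That is a quadratic in h: DoF·h² − 2·s·(s−f)·h − DoF·(s−f)² = 0 ⇒ h = (s−f)·(s + √(s² + DoF²)) / DoF = 16165 × (16300 + √(16300² + 10900²)) / 10900 = 16165 × (16300 + 19608.7) / 10900 ≈ 53254 mm.
Then N = f²/(c·h) = 135² / (0.061 × 53254) = 18225 / 3248.5 ≈ 5.61.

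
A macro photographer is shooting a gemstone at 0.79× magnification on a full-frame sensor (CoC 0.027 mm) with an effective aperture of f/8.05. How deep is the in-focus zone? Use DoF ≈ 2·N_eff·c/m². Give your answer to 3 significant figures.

0.697 mm

At magnification m, DoF ≈ 2·N_eff·c/m² = 2 × 8.05 × 0.027 / 0.79² = 0.4347 / 0.6241 ≈ 0.697 mm.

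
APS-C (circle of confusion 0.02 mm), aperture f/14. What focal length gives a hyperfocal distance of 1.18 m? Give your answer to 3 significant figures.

From H = f²/(N·c) + f, with f ≪ H: f ≈ √(H·N·c) = √(1180 × 14 × 0.02) = √330.40 ≈ 18.18 mm.
Exact: f² + N·c·f − N·c·H = 0 ⇒ f = (−N·c + √((N·c)² + 4·N·c·H))/2 = (−0.28 + √1321.7)/2 ≈ 18.037 mm ≈ 18.0 mm.

18.0 mm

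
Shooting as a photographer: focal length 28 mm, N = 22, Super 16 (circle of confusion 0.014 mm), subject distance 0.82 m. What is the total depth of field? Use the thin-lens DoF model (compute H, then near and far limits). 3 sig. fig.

Hyperfocal distance H = f²/(N·c) + f = 28²/(22 × 0.014) + 28 = 784/0.308 + 28 ≈ 2573.5 mm ≈ 2.573 m.
Near limit Dn = s·(H − f)/(H + s − 2f) = 820 × (2573.5 − 28) / (2573.5 + 820 − 2 × 28) = 820 × 2545.5 / 3337.5 ≈ 625.41 mm.
Far limit Df = s·(H − f)/(H − s) = 820 × (2573.5 − 28) / (2573.5 − 820) = 820 × 2545.5 / 1753.5 ≈ 1190.38 mm.
Depth of field = Df − Dn = 1190.38 − 625.41 ≈ 564.97 mm ≈ 0.565 m.

0.565 m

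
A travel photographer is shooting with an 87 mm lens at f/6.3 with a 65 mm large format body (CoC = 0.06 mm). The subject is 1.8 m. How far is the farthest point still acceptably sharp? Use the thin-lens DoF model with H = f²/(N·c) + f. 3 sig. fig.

1.97 m

Hyperfocal distance H = f²/(N·c) + f = 87²/(6.3 × 0.06) + 87 = 7569/0.378 + 87 ≈ 20110.8 mm ≈ 20.11 m.
Far limit Df = s·(H − f)/(H − s) = 1800 × (20110.8 − 87) / (20110.8 − 1800) = 1800 × 20023.8 / 18310.8 ≈ 1968.4 mm ≈ 1.97 m.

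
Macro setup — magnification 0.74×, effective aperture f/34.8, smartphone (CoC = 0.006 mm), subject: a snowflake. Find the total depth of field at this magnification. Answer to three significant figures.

At magnification m, DoF ≈ 2·N_eff·c/m² = 2 × 34.8 × 0.006 / 0.74² = 0.4176 / 0.5476 ≈ 0.763 mm.

0.763 mm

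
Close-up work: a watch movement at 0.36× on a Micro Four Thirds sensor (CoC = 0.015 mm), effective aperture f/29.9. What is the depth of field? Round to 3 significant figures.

At magnification m, DoF ≈ 2·N_eff·c/m² = 2 × 29.9 × 0.015 / 0.36² = 0.897 / 0.1296 ≈ 6.92 mm.

6.92 mm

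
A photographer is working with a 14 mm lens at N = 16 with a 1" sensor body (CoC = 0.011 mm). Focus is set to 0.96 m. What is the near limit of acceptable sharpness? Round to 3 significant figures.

Hyperfocal distance H = f²/(N·c) + f = 14²/(16 × 0.011) + 14 = 196/0.176 + 14 ≈ 1127.6 mm ≈ 1.128 m.
Near limit Dn = s·(H − f)/(H + s − 2f) = 960 × (1127.6 − 14) / (1127.6 + 960 − 2 × 14) = 960 × 1113.6 / 2059.6 ≈ 519.07 mm ≈ 0.519 m.

0.519 m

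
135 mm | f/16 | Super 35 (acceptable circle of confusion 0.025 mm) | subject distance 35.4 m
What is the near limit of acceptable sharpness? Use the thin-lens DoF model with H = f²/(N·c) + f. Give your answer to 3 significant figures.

Hyperfocal distance H = f²/(N·c) + f = 135²/(16 × 0.025) + 135 = 18225/0.4 + 135 ≈ 45697.5 mm ≈ 45.70 m.
Near limit Dn = s·(H − f)/(H + s − 2f) = 35400 × (45697.5 − 135) / (45697.5 + 35400 − 2 × 135) = 35400 × 45562.5 / 80827.5 ≈ 19955 mm ≈ 20.0 m.

20.0 m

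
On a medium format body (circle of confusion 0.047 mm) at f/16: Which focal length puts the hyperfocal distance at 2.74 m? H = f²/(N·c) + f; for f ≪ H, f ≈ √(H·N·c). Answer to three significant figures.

45.0 mm

From H = f²/(N·c) + f, with f ≪ H: f ≈ √(H·N·c) = √(2740 × 16 × 0.047) = √2060.5 ≈ 45.39 mm.
Exact: f² + N·c·f − N·c·H = 0 ⇒ f = (−N·c + √((N·c)² + 4·N·c·H))/2 = (−0.752 + √8242.5)/2 ≈ 45.018 mm ≈ 45.0 mm.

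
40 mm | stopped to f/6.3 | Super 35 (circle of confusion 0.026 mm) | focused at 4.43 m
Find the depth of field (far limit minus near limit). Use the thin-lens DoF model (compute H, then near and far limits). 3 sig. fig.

Hyperfocal distance H = f²/(N·c) + f = 40²/(6.3 × 0.026) + 40 = 1600/0.1638 + 40 ≈ 9808.0 mm ≈ 9.808 m.
Near limit Dn = s·(H − f)/(H + s − 2f) = 4430 × (9808.0 − 40) / (9808.0 + 4430 − 2 × 40) = 4430 × 9768.0 / 14158.0 ≈ 3056.4 mm.
Far limit Df = s·(H − f)/(H − s) = 4430 × (9808.0 − 40) / (9808.0 − 4430) = 4430 × 9768.0 / 5378.0 ≈ 8046.2 mm.
Depth of field = Df − Dn = 8046.2 − 3056.4 ≈ 4989.8 mm ≈ 4.99 m.

4.99 m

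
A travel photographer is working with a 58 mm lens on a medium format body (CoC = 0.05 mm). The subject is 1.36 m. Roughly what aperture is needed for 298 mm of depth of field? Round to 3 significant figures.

Write h = H − f = f²/(N·c). The thin-lens limits are Dn = s·h/(h + (s−f)) and Df = s·h/(h − (s−f)), so DoF = Df − Dn = 2·s·(s−f)·h / (h² − (s−f)²).
That is a quadratic in h: DoF·h² − 2·s·(s−f)·h − DoF·(s−f)² = 0 ⇒ h = (s−f)·(s + √(s² + DoF²)) / DoF = 1302 × (1360 + √(1360² + 298²)) / 298 = 1302 × (1360 + 1392.27) / 298 ≈ 12025 mm.
Then N = f²/(c·h) = 58² / (0.05 × 12025) = 3364 / 601.25 ≈ 5.60.

f/5.60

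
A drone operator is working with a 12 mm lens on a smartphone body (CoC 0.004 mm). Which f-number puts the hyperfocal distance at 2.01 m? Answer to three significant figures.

f/18

Rearrange H = f²/(N·c) + f for N: N = f² / ((H − f)·c).
N = 12² / ((2010 − 12) × 0.004) = 144 / 7.992 ≈ 18.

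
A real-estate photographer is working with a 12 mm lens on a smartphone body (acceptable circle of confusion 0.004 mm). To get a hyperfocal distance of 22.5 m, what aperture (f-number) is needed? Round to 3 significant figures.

f/1.60

Rearrange H = f²/(N·c) + f for N: N = f² / ((H − f)·c).
N = 12² / ((22500 − 12) × 0.004) = 144 / 89.95 ≈ 1.60.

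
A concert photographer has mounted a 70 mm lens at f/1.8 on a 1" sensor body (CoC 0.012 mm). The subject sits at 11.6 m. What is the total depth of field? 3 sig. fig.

1.18 m

Hyperfocal distance H = f²/(N·c) + f = 70²/(1.8 × 0.012) + 70 = 4900/0.0216 + 70 ≈ 226921.9 mm ≈ 226.9 m.
Near limit Dn = s·(H − f)/(H + s − 2f) = 11600 × (226921.9 − 70) / (226921.9 + 11600 − 2 × 70) = 11600 × 226851.9 / 238381.9 ≈ 11038.9 mm.
Far limit Df = s·(H − f)/(H − s) = 11600 × (226921.9 − 70) / (226921.9 − 11600) = 11600 × 226851.9 / 215321.9 ≈ 12221.2 mm.
Depth of field = Df − Dn = 12221.2 − 11038.9 ≈ 1182.3 mm ≈ 1.18 m.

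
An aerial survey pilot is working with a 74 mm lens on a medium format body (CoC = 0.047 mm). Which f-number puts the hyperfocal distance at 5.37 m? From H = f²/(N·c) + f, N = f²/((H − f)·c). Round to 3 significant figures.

Rearrange H = f²/(N·c) + f for N: N = f² / ((H − f)·c).
N = 74² / ((5370 − 74) × 0.047) = 5476 / 248.9 ≈ 22.

f/22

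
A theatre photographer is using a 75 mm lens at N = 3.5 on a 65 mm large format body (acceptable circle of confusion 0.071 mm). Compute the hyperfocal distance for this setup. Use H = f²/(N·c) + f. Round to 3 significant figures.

Hyperfocal distance H = f²/(N·c) + f = 75²/(3.5 × 0.071) + 75 = 5625/0.2485 + 75 ≈ 22710.8 mm ≈ 22.7 m.

22.7 m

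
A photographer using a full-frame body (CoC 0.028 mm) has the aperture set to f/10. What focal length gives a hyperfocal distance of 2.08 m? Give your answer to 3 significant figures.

From H = f²/(N·c) + f, with f ≪ H: f ≈ √(H·N·c) = √(2080 × 10 × 0.028) = √582.40 ≈ 24.13 mm.
Exact: f² + N·c·f − N·c·H = 0 ⇒ f = (−N·c + √((N·c)² + 4·N·c·H))/2 = (−0.28 + √2329.7)/2 ≈ 23.993 mm ≈ 24.0 mm.

24.0 mm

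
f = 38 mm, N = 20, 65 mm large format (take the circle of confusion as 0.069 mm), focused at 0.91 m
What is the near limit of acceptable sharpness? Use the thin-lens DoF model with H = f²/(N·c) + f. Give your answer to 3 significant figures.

Hyperfocal distance H = f²/(N·c) + f = 38²/(20 × 0.069) + 38 = 1444/1.38 + 38 ≈ 1084.4 mm ≈ 1.084 m.
Near limit Dn = s·(H − f)/(H + s − 2f) = 910 × (1084.4 − 38) / (1084.4 + 910 − 2 × 38) = 910 × 1046.4 / 1918.4 ≈ 496.36 mm.

496 mm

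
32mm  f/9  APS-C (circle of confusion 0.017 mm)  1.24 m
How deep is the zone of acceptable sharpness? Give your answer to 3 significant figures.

Hyperfocal distance H = f²/(N·c) + f = 32²/(9 × 0.017) + 32 = 1024/0.153 + 32 ≈ 6724.8 mm ≈ 6.725 m.
Near limit Dn = s·(H − f)/(H + s − 2f) = 1240 × (6724.8 − 32) / (6724.8 + 1240 − 2 × 32) = 1240 × 6692.8 / 7900.8 ≈ 1050.41 mm.
Far limit Df = s·(H − f)/(H − s) = 1240 × (6724.8 − 32) / (6724.8 − 1240) = 1240 × 6692.8 / 5484.8 ≈ 1513.10 mm.
Depth of field = Df − Dn = 1513.10 − 1050.41 ≈ 462.69 mm.

463 mm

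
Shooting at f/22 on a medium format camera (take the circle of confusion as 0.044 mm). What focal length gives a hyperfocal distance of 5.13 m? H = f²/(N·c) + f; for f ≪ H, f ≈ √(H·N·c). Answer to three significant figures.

70.0 mm

From H = f²/(N·c) + f, with f ≪ H: f ≈ √(H·N·c) = √(5130 × 22 × 0.044) = √4965.8 ≈ 70.47 mm.
Exact: f² + N·c·f − N·c·H = 0 ⇒ f = (−N·c + √((N·c)² + 4·N·c·H))/2 = (−0.968 + √19864)/2 ≈ 69.986 mm ≈ 70.0 mm.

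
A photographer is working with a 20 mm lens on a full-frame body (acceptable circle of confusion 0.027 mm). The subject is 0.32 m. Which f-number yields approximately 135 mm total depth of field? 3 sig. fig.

f/9.99

Write h = H − f = f²/(N·c). The thin-lens limits are Dn = s·h/(h + (s−f)) and Df = s·h/(h − (s−f)), so DoF = Df − Dn = 2·s·(s−f)·h / (h² − (s−f)²).
That is a quadratic in h: DoF·h² − 2·s·(s−f)·h − DoF·(s−f)² = 0 ⇒ h = (s−f)·(s + √(s² + DoF²)) / DoF = 300 × (320 + √(320² + 135²)) / 135 = 300 × (320 + 347.311) / 135 ≈ 1482.9 mm.
Then N = f²/(c·h) = 20² / (0.027 × 1482.9) = 400 / 40.039 ≈ 9.99.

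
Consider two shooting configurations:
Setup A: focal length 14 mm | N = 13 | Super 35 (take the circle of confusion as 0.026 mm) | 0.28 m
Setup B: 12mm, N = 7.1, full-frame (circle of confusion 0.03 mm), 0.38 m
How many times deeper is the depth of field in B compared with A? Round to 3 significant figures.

1.81

Setup A: H = 14²/(13×0.026) + 14 ≈ 593.9 mm; DoF = Df − Dn = 517.29 − 191.95 ≈ 325.34 mm.
Setup B: H = 12²/(7.1×0.03) + 12 ≈ 688.1 mm; DoF = Df − Dn = 833.94 − 246.06 ≈ 587.88 mm.
Ratio = 587.88 / 325.34 ≈ 1.81.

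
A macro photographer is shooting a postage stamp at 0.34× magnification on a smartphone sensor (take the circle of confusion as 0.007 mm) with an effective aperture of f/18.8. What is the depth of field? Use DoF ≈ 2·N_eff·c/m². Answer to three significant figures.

2.28 mm

At magnification m, DoF ≈ 2·N_eff·c/m² = 2 × 18.8 × 0.007 / 0.34² = 0.2632 / 0.1156 ≈ 2.28 mm.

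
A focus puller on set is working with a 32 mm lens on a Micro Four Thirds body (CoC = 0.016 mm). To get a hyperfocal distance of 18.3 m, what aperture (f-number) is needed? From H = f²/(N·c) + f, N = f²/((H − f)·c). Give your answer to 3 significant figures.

f/3.50

Rearrange H = f²/(N·c) + f for N: N = f² / ((H − f)·c).
N = 32² / ((18300 − 32) × 0.016) = 1024 / 292.3 ≈ 3.50.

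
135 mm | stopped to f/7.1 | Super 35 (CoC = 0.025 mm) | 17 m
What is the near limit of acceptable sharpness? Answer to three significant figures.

Hyperfocal distance H = f²/(N·c) + f = 135²/(7.1 × 0.025) + 135 = 18225/0.1775 + 135 ≈ 102811.1 mm ≈ 102.8 m.
Near limit Dn = s·(H − f)/(H + s − 2f) = 17000 × (102811.1 − 135) / (102811.1 + 17000 − 2 × 135) = 17000 × 102676.1 / 119541.1 ≈ 14602 mm ≈ 14.6 m.

14.6 m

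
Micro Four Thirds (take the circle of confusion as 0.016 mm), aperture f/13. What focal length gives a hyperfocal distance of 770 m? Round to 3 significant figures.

From H = f²/(N·c) + f, with f ≪ H: f ≈ √(H·N·c) = √(770000 × 13 × 0.016) = √160160 ≈ 400.2 mm.
The +f correction barely moves this — solving exactly, f² + N·c·f − N·c·H = 0 ⇒ f = (−N·c + √((N·c)² + 4·N·c·H))/2 = (−0.208 + √640640)/2 ≈ 400.10 mm, so f ≈ 400 mm.

400 mm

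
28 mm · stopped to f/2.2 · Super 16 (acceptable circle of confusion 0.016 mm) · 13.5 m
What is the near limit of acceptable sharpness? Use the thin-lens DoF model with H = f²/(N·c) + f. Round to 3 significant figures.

Hyperfocal distance H = f²/(N·c) + f = 28²/(2.2 × 0.016) + 28 = 784/0.0352 + 28 ≈ 22300.7 mm ≈ 22.30 m.
Near limit Dn = s·(H − f)/(H + s − 2f) = 13500 × (22300.7 − 28) / (22300.7 + 13500 − 2 × 28) = 13500 × 22272.7 / 35744.7 ≈ 8411.9 mm ≈ 8.41 m.

8.41 m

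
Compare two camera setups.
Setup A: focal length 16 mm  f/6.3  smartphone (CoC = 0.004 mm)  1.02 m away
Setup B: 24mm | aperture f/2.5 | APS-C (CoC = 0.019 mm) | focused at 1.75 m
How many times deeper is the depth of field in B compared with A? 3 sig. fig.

2.50

Setup A: H = 16²/(6.3×0.004) + 16 ≈ 10174.7 mm; DoF = Df − Dn = 1131.86 − 928.26 ≈ 203.60 mm.
Setup B: H = 24²/(2.5×0.019) + 24 ≈ 12150.3 mm; DoF = Df − Dn = 2040.42 − 1531.95 ≈ 508.47 mm.
Ratio = 508.47 / 203.60 ≈ 2.50.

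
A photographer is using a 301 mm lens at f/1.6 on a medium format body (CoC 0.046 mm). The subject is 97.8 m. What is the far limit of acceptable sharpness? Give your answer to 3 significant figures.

Hyperfocal distance H = f²/(N·c) + f = 301²/(1.6 × 0.046) + 301 = 90601/0.0736 + 301 ≈ 1231292.8 mm ≈ 1231 m.
Far limit Df = s·(H − f)/(H − s) = 97800 × (1231292.8 − 301) / (1231292.8 − 97800) = 97800 × 1230991.8 / 1133492.8 ≈ 106212 mm ≈ 106 m.

106 m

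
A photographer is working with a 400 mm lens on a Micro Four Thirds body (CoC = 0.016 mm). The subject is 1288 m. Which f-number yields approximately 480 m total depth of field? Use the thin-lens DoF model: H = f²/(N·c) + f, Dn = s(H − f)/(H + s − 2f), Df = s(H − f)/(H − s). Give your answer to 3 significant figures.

Write h = H − f = f²/(N·c). The thin-lens limits are Dn = s·h/(h + (s−f)) and Df = s·h/(h − (s−f)), so DoF = Df − Dn = 2·s·(s−f)·h / (h² − (s−f)²).
That is a quadratic in h: DoF·h² − 2·s·(s−f)·h − DoF·(s−f)² = 0 ⇒ h = (s−f)·(s + √(s² + DoF²)) / DoF = 1287600 × (1288000 + √(1288000² + 480000²)) / 480000 = 1287600 × (1288000 + 1374534) / 480000 ≈ 7142248 mm.
Then N = f²/(c·h) = 400² / (0.016 × 7142248) = 160000 / 114276 ≈ 1.40.

f/1.40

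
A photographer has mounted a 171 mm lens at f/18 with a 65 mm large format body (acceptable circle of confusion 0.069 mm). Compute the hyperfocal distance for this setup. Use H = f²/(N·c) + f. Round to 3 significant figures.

23.7 m

Hyperfocal distance H = f²/(N·c) + f = 171²/(18 × 0.069) + 171 = 29241/1.242 + 171 ≈ 23714.5 mm ≈ 23.7 m.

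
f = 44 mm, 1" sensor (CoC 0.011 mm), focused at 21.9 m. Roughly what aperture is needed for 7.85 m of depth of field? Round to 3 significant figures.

Write h = H − f = f²/(N·c). The thin-lens limits are Dn = s·h/(h + (s−f)) and Df = s·h/(h − (s−f)), so DoF = Df − Dn = 2·s·(s−f)·h / (h² − (s−f)²).
That is a quadratic in h: DoF·h² − 2·s·(s−f)·h − DoF·(s−f)² = 0 ⇒ h = (s−f)·(s + √(s² + DoF²)) / DoF = 21856 × (21900 + √(21900² + 7850²)) / 7850 = 21856 × (21900 + 23264.4) / 7850 ≈ 125747 mm.
Then N = f²/(c·h) = 44² / (0.011 × 125747) = 1936 / 1383.2 ≈ 1.40.

f/1.40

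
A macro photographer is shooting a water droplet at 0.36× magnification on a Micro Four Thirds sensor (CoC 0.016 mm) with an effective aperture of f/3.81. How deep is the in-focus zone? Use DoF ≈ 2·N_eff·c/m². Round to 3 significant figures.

0.941 mm

At magnification m, DoF ≈ 2·N_eff·c/m² = 2 × 3.81 × 0.016 / 0.36² = 0.1219 / 0.1296 ≈ 0.941 mm.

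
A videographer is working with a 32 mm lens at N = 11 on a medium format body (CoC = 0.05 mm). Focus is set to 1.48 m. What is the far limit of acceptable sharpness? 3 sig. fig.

Hyperfocal distance H = f²/(N·c) + f = 32²/(11 × 0.05) + 32 = 1024/0.55 + 32 ≈ 1893.8 mm ≈ 1.894 m.
Far limit Df = s·(H − f)/(H − s) = 1480 × (1893.8 − 32) / (1893.8 − 1480) = 1480 × 1861.8 / 413.8 ≈ 6658.7 mm ≈ 6.66 m.

6.66 m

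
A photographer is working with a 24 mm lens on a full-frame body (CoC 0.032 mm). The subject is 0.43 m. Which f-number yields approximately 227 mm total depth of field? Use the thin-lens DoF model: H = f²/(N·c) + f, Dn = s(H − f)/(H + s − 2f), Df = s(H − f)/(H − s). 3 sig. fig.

Write h = H − f = f²/(N·c). The thin-lens limits are Dn = s·h/(h + (s−f)) and Df = s·h/(h − (s−f)), so DoF = Df − Dn = 2·s·(s−f)·h / (h² − (s−f)²).
That is a quadratic in h: DoF·h² − 2·s·(s−f)·h − DoF·(s−f)² = 0 ⇒ h = (s−f)·(s + √(s² + DoF²)) / DoF = 406 × (430 + √(430² + 227²)) / 227 = 406 × (430 + 486.240) / 227 ≈ 1638.7 mm.
Then N = f²/(c·h) = 24² / (0.032 × 1638.7) = 576 / 52.440 ≈ 11.

f/11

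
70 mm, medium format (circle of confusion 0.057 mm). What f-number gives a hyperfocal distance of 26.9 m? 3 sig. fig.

Rearrange H = f²/(N·c) + f for N: N = f² / ((H − f)·c).
N = 70² / ((26900 − 70) × 0.057) = 4900 / 1529 ≈ 3.20.

f/3.20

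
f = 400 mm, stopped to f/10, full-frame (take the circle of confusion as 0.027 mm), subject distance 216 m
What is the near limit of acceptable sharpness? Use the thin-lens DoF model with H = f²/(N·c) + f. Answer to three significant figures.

Hyperfocal distance H = f²/(N·c) + f = 400²/(10 × 0.027) + 400 = 160000/0.27 + 400 ≈ 592992.6 mm ≈ 593.0 m.
Near limit Dn = s·(H − f)/(H + s − 2f) = 216000 × (592992.6 − 400) / (592992.6 + 216000 − 2 × 400) = 216000 × 592592.6 / 808192.6 ≈ 158378 mm ≈ 158 m.

158 m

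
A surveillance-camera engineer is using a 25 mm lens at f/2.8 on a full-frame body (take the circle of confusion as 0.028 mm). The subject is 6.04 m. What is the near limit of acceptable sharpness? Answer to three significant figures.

3.44 m

Hyperfocal distance H = f²/(N·c) + f = 25²/(2.8 × 0.028) + 25 = 625/0.0784 + 25 ≈ 7996.9 mm ≈ 7.997 m.
Near limit Dn = s·(H − f)/(H + s − 2f) = 6040 × (7996.9 − 25) / (7996.9 + 6040 − 2 × 25) = 6040 × 7971.9 / 13986.9 ≈ 3442.5 mm ≈ 3.44 m.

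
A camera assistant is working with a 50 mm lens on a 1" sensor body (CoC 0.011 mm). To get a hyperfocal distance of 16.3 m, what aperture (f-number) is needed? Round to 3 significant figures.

f/14

Rearrange H = f²/(N·c) + f for N: N = f² / ((H − f)·c).
N = 50² / ((16300 − 50) × 0.011) = 2500 / 178.8 ≈ 14.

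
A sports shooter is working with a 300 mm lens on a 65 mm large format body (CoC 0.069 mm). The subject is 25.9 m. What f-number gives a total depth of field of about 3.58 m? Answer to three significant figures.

f/3.50

Write h = H − f = f²/(N·c). The thin-lens limits are Dn = s·h/(h + (s−f)) and Df = s·h/(h − (s−f)), so DoF = Df − Dn = 2·s·(s−f)·h / (h² − (s−f)²).
That is a quadratic in h: DoF·h² − 2·s·(s−f)·h − DoF·(s−f)² = 0 ⇒ h = (s−f)·(s + √(s² + DoF²)) / DoF = 25600 × (25900 + √(25900² + 3580²)) / 3580 = 25600 × (25900 + 26146.3) / 3580 ≈ 372174 mm.
Then N = f²/(c·h) = 300² / (0.069 × 372174) = 90000 / 25680 ≈ 3.50.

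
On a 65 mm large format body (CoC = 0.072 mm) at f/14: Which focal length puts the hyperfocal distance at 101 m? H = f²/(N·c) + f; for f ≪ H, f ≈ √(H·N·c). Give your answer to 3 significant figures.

From H = f²/(N·c) + f, with f ≪ H: f ≈ √(H·N·c) = √(101000 × 14 × 0.072) = √101808 ≈ 319.1 mm.
The +f correction barely moves this — solving exactly, f² + N·c·f − N·c·H = 0 ⇒ f = (−N·c + √((N·c)² + 4·N·c·H))/2 = (−1.008 + √407233)/2 ≈ 318.57 mm, so f ≈ 319 mm.

319 mm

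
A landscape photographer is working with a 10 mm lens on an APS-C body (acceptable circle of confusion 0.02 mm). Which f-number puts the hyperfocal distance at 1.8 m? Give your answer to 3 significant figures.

f/2.79

Rearrange H = f²/(N·c) + f for N: N = f² / ((H − f)·c).
N = 10² / ((1800 − 10) × 0.02) = 100 / 35.80 ≈ 2.79.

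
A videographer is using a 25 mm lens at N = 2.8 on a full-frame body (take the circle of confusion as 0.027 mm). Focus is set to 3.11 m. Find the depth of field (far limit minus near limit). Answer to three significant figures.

2.70 m

Hyperfocal distance H = f²/(N·c) + f = 25²/(2.8 × 0.027) + 25 = 625/0.0756 + 25 ≈ 8292.2 mm ≈ 8.292 m.
Near limit Dn = s·(H − f)/(H + s − 2f) = 3110 × (8292.2 − 25) / (8292.2 + 3110 − 2 × 25) = 3110 × 8267.2 / 11352.2 ≈ 2264.8 mm.
Far limit Df = s·(H − f)/(H − s) = 3110 × (8292.2 − 25) / (8292.2 − 3110) = 3110 × 8267.2 / 5182.2 ≈ 4961.4 mm.
Depth of field = Df − Dn = 4961.4 − 2264.8 ≈ 2696.6 mm ≈ 2.70 m.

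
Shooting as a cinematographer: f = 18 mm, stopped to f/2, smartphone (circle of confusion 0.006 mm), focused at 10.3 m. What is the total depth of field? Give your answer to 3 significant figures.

Hyperfocal distance H = f²/(N·c) + f = 18²/(2 × 0.006) + 18 = 324/0.012 + 18 ≈ 27018.0 mm ≈ 27.02 m.
Near limit Dn = s·(H − f)/(H + s − 2f) = 10300 × (27018.0 − 18) / (27018.0 + 10300 − 2 × 18) = 10300 × 27000.0 / 37282.0 ≈ 7459.4 mm.
Far limit Df = s·(H − f)/(H − s) = 10300 × (27018.0 − 18) / (27018.0 − 10300) = 10300 × 27000.0 / 16718.0 ≈ 16634.8 mm.
Depth of field = Df − Dn = 16634.8 − 7459.4 ≈ 9175.4 mm ≈ 9.18 m.

9.18 m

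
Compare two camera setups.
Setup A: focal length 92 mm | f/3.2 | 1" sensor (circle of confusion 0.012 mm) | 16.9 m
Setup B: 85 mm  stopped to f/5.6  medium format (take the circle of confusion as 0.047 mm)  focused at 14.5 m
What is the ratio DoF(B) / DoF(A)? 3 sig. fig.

Setup A: H = 92²/(3.2×0.012) + 92 ≈ 220508.7 mm; DoF = Df − Dn = 18295.1 − 15702.6 ≈ 2592.5 mm.
Setup B: H = 85²/(5.6×0.047) + 85 ≈ 27535.6 mm; DoF = Df − Dn = 30534 − 9507 ≈ 21027 mm.
Ratio = 21027 / 2592.5 ≈ 8.11.

8.11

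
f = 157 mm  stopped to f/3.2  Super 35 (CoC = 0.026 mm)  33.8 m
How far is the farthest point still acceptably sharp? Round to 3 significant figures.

38.1 m

Hyperfocal distance H = f²/(N·c) + f = 157²/(3.2 × 0.026) + 157 = 24649/0.0832 + 157 ≈ 296419.0 mm ≈ 296.4 m.
Far limit Df = s·(H − f)/(H − s) = 33800 × (296419.0 − 157) / (296419.0 − 33800) = 33800 × 296262.0 / 262619.0 ≈ 38130 mm ≈ 38.1 m.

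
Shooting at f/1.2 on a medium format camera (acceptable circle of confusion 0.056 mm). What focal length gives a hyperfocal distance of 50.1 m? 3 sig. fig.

From H = f²/(N·c) + f, with f ≪ H: f ≈ √(H·N·c) = √(50100 × 1.2 × 0.056) = √3366.7 ≈ 58.02 mm.
The +f correction barely moves this — solving exactly, f² + N·c·f − N·c·H = 0 ⇒ f = (−N·c + √((N·c)² + 4·N·c·H))/2 = (−0.0672 + √13467)/2 ≈ 57.990 mm, so f ≈ 58.0 mm.

58.0 mm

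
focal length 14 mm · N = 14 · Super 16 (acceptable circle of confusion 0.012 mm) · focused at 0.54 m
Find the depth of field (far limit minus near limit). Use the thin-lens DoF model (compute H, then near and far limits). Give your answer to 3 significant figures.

Hyperfocal distance H = f²/(N·c) + f = 14²/(14 × 0.012) + 14 = 196/0.168 + 14 ≈ 1180.7 mm ≈ 1.181 m.
Near limit Dn = s·(H − f)/(H + s − 2f) = 540 × (1180.7 − 14) / (1180.7 + 540 − 2 × 14) = 540 × 1166.7 / 1692.7 ≈ 372.19 mm.
Far limit Df = s·(H − f)/(H − s) = 540 × (1180.7 − 14) / (1180.7 − 540) = 540 × 1166.7 / 640.7 ≈ 983.35 mm.
Depth of field = Df − Dn = 983.35 − 372.19 ≈ 611.16 mm ≈ 0.611 m.

0.611 m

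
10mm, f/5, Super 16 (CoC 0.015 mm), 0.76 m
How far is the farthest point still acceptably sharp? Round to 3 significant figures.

1.74 m

Hyperfocal distance H = f²/(N·c) + f = 10²/(5 × 0.015) + 10 = 100/0.075 + 10 ≈ 1343.3 mm ≈ 1.343 m.
Far limit Df = s·(H − f)/(H − s) = 760 × (1343.3 − 10) / (1343.3 − 760) = 760 × 1333.3 / 583.3 ≈ 1737.1 mm ≈ 1.74 m.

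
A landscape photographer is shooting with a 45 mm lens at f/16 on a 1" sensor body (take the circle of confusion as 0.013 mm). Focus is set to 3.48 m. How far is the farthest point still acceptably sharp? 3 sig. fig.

Hyperfocal distance H = f²/(N·c) + f = 45²/(16 × 0.013) + 45 = 2025/0.208 + 45 ≈ 9780.6 mm ≈ 9.781 m.
Far limit Df = s·(H − f)/(H − s) = 3480 × (9780.6 − 45) / (9780.6 − 3480) = 3480 × 9735.6 / 6300.6 ≈ 5377.3 mm ≈ 5.38 m.

5.38 m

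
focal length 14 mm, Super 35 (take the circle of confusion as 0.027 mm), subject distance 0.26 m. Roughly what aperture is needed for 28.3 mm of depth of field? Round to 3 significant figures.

Write h = H − f = f²/(N·c). The thin-lens limits are Dn = s·h/(h + (s−f)) and Df = s·h/(h − (s−f)), so DoF = Df − Dn = 2·s·(s−f)·h / (h² − (s−f)²).
That is a quadratic in h: DoF·h² − 2·s·(s−f)·h − DoF·(s−f)² = 0 ⇒ h = (s−f)·(s + √(s² + DoF²)) / DoF = 246 × (260 + √(260² + 28.3²)) / 28.3 = 246 × (260 + 261.536) / 28.3 ≈ 4533.5 mm.
Then N = f²/(c·h) = 14² / (0.027 × 4533.5) = 196 / 122.40 ≈ 1.60.

f/1.60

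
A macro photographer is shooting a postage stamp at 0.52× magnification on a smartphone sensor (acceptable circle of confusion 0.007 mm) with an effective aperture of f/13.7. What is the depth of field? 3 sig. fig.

0.709 mm

At magnification m, DoF ≈ 2·N_eff·c/m² = 2 × 13.7 × 0.007 / 0.52² = 0.1918 / 0.2704 ≈ 0.709 mm.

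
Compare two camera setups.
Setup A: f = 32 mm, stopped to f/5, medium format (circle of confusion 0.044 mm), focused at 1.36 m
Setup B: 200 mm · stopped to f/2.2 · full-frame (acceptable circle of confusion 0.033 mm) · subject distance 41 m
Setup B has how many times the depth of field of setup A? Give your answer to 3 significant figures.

Setup A: H = 32²/(5×0.044) + 32 ≈ 4686.5 mm; DoF = Df − Dn = 1902.93 − 1058.11 ≈ 844.82 mm.
Setup B: H = 200²/(2.2×0.033) + 200 ≈ 551164.2 mm; DoF = Df − Dn = 44278.9 − 38173.2 ≈ 6105.7 mm.
Ratio = 6105.7 / 844.82 ≈ 7.23.

7.23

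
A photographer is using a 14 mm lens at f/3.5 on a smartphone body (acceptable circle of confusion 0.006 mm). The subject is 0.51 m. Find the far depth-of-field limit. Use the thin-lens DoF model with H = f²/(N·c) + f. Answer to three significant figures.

Hyperfocal distance H = f²/(N·c) + f = 14²/(3.5 × 0.006) + 14 = 196/0.021 + 14 ≈ 9347.3 mm ≈ 9.347 m.
Far limit Df = s·(H − f)/(H − s) = 510 × (9347.3 − 14) / (9347.3 − 510) = 510 × 9333.3 / 8837.3 ≈ 538.62 mm ≈ 0.539 m.

0.539 m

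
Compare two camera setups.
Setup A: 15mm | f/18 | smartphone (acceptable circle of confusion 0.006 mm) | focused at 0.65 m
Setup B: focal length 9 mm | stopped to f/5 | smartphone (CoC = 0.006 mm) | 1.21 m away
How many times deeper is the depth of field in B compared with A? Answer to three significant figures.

3.07

Setup A: H = 15²/(18×0.006) + 15 ≈ 2098.3 mm; DoF = Df − Dn = 934.98 − 498.16 ≈ 436.82 mm.
Setup B: H = 9²/(5×0.006) + 9 ≈ 2709.0 mm; DoF = Df − Dn = 2179.5 − 837.5 ≈ 1342.0 mm.
Ratio = 1342.0 / 436.82 ≈ 3.07.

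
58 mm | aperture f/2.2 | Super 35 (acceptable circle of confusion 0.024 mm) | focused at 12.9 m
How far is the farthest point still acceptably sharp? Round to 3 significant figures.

16.2 m

Hyperfocal distance H = f²/(N·c) + f = 58²/(2.2 × 0.024) + 58 = 3364/0.0528 + 58 ≈ 63770.1 mm ≈ 63.77 m.
Far limit Df = s·(H − f)/(H − s) = 12900 × (63770.1 − 58) / (63770.1 − 12900) = 12900 × 63712.1 / 50870.1 ≈ 16157 mm ≈ 16.2 m.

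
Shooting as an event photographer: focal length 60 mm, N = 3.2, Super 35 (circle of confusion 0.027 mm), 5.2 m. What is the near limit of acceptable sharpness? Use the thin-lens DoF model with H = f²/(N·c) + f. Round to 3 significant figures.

4.63 m

Hyperfocal distance H = f²/(N·c) + f = 60²/(3.2 × 0.027) + 60 = 3600/0.0864 + 60 ≈ 41726.7 mm ≈ 41.73 m.
Near limit Dn = s·(H − f)/(H + s − 2f) = 5200 × (41726.7 − 60) / (41726.7 + 5200 − 2 × 60) = 5200 × 41666.7 / 46806.7 ≈ 4629.0 mm ≈ 4.63 m.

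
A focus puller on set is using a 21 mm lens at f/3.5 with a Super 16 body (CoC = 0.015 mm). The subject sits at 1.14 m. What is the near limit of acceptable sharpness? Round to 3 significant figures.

Hyperfocal distance H = f²/(N·c) + f = 21²/(3.5 × 0.015) + 21 = 441/0.0525 + 21 ≈ 8421.0 mm ≈ 8.421 m.
Near limit Dn = s·(H − f)/(H + s − 2f) = 1140 × (8421.0 − 21) / (8421.0 + 1140 − 2 × 21) = 1140 × 8400.0 / 9519.0 ≈ 1006.0 mm ≈ 1.01 m.

1.01 m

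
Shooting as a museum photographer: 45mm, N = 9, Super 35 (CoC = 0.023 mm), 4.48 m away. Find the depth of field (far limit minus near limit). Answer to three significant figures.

Hyperfocal distance H = f²/(N·c) + f = 45²/(9 × 0.023) + 45 = 2025/0.207 + 45 ≈ 9827.6 mm ≈ 9.828 m.
Near limit Dn = s·(H − f)/(H + s − 2f) = 4480 × (9827.6 − 45) / (9827.6 + 4480 − 2 × 45) = 4480 × 9782.6 / 14217.6 ≈ 3082.5 mm.
Far limit Df = s·(H − f)/(H − s) = 4480 × (9827.6 − 45) / (9827.6 − 4480) = 4480 × 9782.6 / 5347.6 ≈ 8195.5 mm.
Depth of field = Df − Dn = 8195.5 − 3082.5 ≈ 5113.0 mm ≈ 5.11 m.

5.11 m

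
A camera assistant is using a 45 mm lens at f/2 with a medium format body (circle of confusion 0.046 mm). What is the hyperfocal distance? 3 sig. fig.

Hyperfocal distance H = f²/(N·c) + f = 45²/(2 × 0.046) + 45 = 2025/0.092 + 45 ≈ 22055.9 mm ≈ 22.1 m.

22.1 m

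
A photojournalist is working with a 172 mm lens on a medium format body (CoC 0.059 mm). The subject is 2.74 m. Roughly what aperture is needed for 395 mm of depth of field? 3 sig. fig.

f/14

Write h = H − f = f²/(N·c). The thin-lens limits are Dn = s·h/(h + (s−f)) and Df = s·h/(h − (s−f)), so DoF = Df − Dn = 2·s·(s−f)·h / (h² − (s−f)²).
That is a quadratic in h: DoF·h² − 2·s·(s−f)·h − DoF·(s−f)² = 0 ⇒ h = (s−f)·(s + √(s² + DoF²)) / DoF = 2568 × (2740 + √(2740² + 395²)) / 395 = 2568 × (2740 + 2768.33) / 395 ≈ 35811 mm.
Then N = f²/(c·h) = 172² / (0.059 × 35811) = 29584 / 2112.9 ≈ 14.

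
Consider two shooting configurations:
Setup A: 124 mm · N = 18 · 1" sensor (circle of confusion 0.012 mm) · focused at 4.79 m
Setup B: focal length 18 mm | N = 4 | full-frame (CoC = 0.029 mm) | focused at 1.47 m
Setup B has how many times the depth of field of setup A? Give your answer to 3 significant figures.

3.32

Setup A: H = 124²/(18×0.012) + 124 ≈ 71309.2 mm; DoF = Df − Dn = 5126.00 − 4495.34 ≈ 630.66 mm.
Setup B: H = 18²/(4×0.029) + 18 ≈ 2811.1 mm; DoF = Df − Dn = 3061.6 − 967.2 ≈ 2094.4 mm.
Ratio = 2094.4 / 630.66 ≈ 3.32.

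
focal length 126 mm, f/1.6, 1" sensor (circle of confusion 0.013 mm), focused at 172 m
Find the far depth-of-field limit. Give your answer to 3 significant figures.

222 m

Hyperfocal distance H = f²/(N·c) + f = 126²/(1.6 × 0.013) + 126 = 15876/0.0208 + 126 ≈ 763395.2 mm ≈ 763.4 m.
Far limit Df = s·(H − f)/(H − s) = 172000 × (763395.2 − 126) / (763395.2 − 172000) = 172000 × 763269.2 / 591395.2 ≈ 221987 mm ≈ 222 m.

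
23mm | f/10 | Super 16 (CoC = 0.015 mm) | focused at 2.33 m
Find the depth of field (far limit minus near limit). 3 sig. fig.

Hyperfocal distance H = f²/(N·c) + f = 23²/(10 × 0.015) + 23 = 529/0.15 + 23 ≈ 3549.7 mm ≈ 3.550 m.
Near limit Dn = s·(H − f)/(H + s − 2f) = 2330 × (3549.7 − 23) / (3549.7 + 2330 − 2 × 23) = 2330 × 3526.7 / 5833.7 ≈ 1408.6 mm.
Far limit Df = s·(H − f)/(H − s) = 2330 × (3549.7 − 23) / (3549.7 − 2330) = 2330 × 3526.7 / 1219.7 ≈ 6737.2 mm.
Depth of field = Df − Dn = 6737.2 − 1408.6 ≈ 5328.6 mm ≈ 5.33 m.

5.33 m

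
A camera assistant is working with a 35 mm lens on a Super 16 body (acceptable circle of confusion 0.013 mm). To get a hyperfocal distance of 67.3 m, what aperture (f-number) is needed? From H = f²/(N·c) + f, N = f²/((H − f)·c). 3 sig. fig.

f/1.40

Rearrange H = f²/(N·c) + f for N: N = f² / ((H − f)·c).
N = 35² / ((67300 − 35) × 0.013) = 1225 / 874.4 ≈ 1.40.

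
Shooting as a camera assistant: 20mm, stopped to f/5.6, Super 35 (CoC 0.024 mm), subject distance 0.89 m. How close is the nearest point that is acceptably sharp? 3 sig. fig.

Hyperfocal distance H = f²/(N·c) + f = 20²/(5.6 × 0.024) + 20 = 400/0.1344 + 20 ≈ 2996.2 mm ≈ 2.996 m.
Near limit Dn = s·(H − f)/(H + s − 2f) = 890 × (2996.2 − 20) / (2996.2 + 890 − 2 × 20) = 890 × 2976.2 / 3846.2 ≈ 688.68 mm ≈ 0.689 m.

0.689 m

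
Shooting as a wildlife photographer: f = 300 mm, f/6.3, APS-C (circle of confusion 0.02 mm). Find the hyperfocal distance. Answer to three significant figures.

Hyperfocal distance H = f²/(N·c) + f = 300²/(6.3 × 0.02) + 300 = 90000/0.126 + 300 ≈ 714585.7 mm ≈ 715 m.

715 m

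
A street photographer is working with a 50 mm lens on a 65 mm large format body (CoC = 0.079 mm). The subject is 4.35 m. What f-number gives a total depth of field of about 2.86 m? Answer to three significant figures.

f/2.20

Write h = H − f = f²/(N·c). The thin-lens limits are Dn = s·h/(h + (s−f)) and Df = s·h/(h − (s−f)), so DoF = Df − Dn = 2·s·(s−f)·h / (h² − (s−f)²).
That is a quadratic in h: DoF·h² − 2·s·(s−f)·h − DoF·(s−f)² = 0 ⇒ h = (s−f)·(s + √(s² + DoF²)) / DoF = 4300 × (4350 + √(4350² + 2860²)) / 2860 = 4300 × (4350 + 5205.97) / 2860 ≈ 14367 mm.
Then N = f²/(c·h) = 50² / (0.079 × 14367) = 2500 / 1135.0 ≈ 2.20.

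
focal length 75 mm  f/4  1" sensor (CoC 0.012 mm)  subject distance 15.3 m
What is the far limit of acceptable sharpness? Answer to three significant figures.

17.6 m

Hyperfocal distance H = f²/(N·c) + f = 75²/(4 × 0.012) + 75 = 5625/0.048 + 75 ≈ 117262.5 mm ≈ 117.3 m.
Far limit Df = s·(H − f)/(H − s) = 15300 × (117262.5 − 75) / (117262.5 − 15300) = 15300 × 117187.5 / 101962.5 ≈ 17585 mm ≈ 17.6 m.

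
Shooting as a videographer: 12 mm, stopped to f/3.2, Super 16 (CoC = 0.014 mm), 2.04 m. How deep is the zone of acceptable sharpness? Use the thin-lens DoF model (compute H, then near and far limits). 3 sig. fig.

4.28 m

Hyperfocal distance H = f²/(N·c) + f = 12²/(3.2 × 0.014) + 12 = 144/0.0448 + 12 ≈ 3226.3 mm ≈ 3.226 m.
Near limit Dn = s·(H − f)/(H + s − 2f) = 2040 × (3226.3 − 12) / (3226.3 + 2040 − 2 × 12) = 2040 × 3214.3 / 5242.3 ≈ 1250.8 mm.
Far limit Df = s·(H − f)/(H − s) = 2040 × (3226.3 − 12) / (3226.3 − 2040) = 2040 × 3214.3 / 1186.3 ≈ 5527.5 mm.
Depth of field = Df − Dn = 5527.5 − 1250.8 ≈ 4276.7 mm ≈ 4.28 m.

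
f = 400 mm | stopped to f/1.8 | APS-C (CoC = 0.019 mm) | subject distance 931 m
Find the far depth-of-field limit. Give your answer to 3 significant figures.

Hyperfocal distance H = f²/(N·c) + f = 400²/(1.8 × 0.019) + 400 = 160000/0.0342 + 400 ≈ 4678762.6 mm ≈ 4679 m.
Far limit Df = s·(H − f)/(H − s) = 931000 × (4678762.6 − 400) / (4678762.6 − 931000) = 931000 × 4678362.6 / 3747762.6 ≈ 1162175 mm ≈ 1160 m.

1160 m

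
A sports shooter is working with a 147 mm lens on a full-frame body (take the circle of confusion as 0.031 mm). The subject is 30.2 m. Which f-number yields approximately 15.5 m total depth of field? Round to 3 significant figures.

Write h = H − f = f²/(N·c). The thin-lens limits are Dn = s·h/(h + (s−f)) and Df = s·h/(h − (s−f)), so DoF = Df − Dn = 2·s·(s−f)·h / (h² − (s−f)²).
That is a quadratic in h: DoF·h² − 2·s·(s−f)·h − DoF·(s−f)² = 0 ⇒ h = (s−f)·(s + √(s² + DoF²)) / DoF = 30053 × (30200 + √(30200² + 15500²)) / 15500 = 30053 × (30200 + 33945.4) / 15500 ≈ 124372 mm.
Then N = f²/(c·h) = 147² / (0.031 × 124372) = 21609 / 3855.5 ≈ 5.60.

f/5.60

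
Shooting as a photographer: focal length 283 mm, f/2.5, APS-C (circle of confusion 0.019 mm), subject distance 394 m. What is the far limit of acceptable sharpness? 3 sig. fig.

Hyperfocal distance H = f²/(N·c) + f = 283²/(2.5 × 0.019) + 283 = 80089/0.0475 + 283 ≈ 1686367.2 mm ≈ 1686 m.
Far limit Df = s·(H − f)/(H − s) = 394000 × (1686367.2 − 283) / (1686367.2 − 394000) = 394000 × 1686084.2 / 1292367.2 ≈ 514031 mm ≈ 514 m.

514 m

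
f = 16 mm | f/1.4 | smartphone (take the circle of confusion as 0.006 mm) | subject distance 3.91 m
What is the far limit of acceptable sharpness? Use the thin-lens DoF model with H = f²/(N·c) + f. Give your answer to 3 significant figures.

4.48 m

Hyperfocal distance H = f²/(N·c) + f = 16²/(1.4 × 0.006) + 16 = 256/0.0084 + 16 ≈ 30492.2 mm ≈ 30.49 m.
Far limit Df = s·(H − f)/(H − s) = 3910 × (30492.2 − 16) / (30492.2 − 3910) = 3910 × 30476.2 / 26582.2 ≈ 4482.8 mm ≈ 4.48 m.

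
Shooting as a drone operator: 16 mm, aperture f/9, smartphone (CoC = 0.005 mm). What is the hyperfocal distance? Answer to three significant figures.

Hyperfocal distance H = f²/(N·c) + f = 16²/(9 × 0.005) + 16 = 256/0.045 + 16 ≈ 5704.9 mm ≈ 5.70 m.

5.70 m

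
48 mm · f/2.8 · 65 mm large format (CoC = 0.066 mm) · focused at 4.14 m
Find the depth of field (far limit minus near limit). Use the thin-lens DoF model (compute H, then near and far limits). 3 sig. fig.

Hyperfocal distance H = f²/(N·c) + f = 48²/(2.8 × 0.066) + 48 = 2304/0.1848 + 48 ≈ 12515.5 mm ≈ 12.52 m.
Near limit Dn = s·(H − f)/(H + s − 2f) = 4140 × (12515.5 − 48) / (12515.5 + 4140 − 2 × 48) = 4140 × 12467.5 / 16559.5 ≈ 3117.0 mm.
Far limit Df = s·(H − f)/(H − s) = 4140 × (12515.5 − 48) / (12515.5 − 4140) = 4140 × 12467.5 / 8375.5 ≈ 6162.7 mm.
Depth of field = Df − Dn = 6162.7 − 3117.0 ≈ 3045.7 mm ≈ 3.05 m.

3.05 m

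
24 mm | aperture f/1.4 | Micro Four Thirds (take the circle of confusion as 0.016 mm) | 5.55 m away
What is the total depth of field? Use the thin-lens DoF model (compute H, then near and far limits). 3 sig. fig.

2.50 m

Hyperfocal distance H = f²/(N·c) + f = 24²/(1.4 × 0.016) + 24 = 576/0.0224 + 24 ≈ 25738.3 mm ≈ 25.74 m.
Near limit Dn = s·(H − f)/(H + s − 2f) = 5550 × (25738.3 − 24) / (25738.3 + 5550 − 2 × 24) = 5550 × 25714.3 / 31240.3 ≈ 4568.3 mm.
Far limit Df = s·(H − f)/(H − s) = 5550 × (25738.3 − 24) / (25738.3 − 5550) = 5550 × 25714.3 / 20188.3 ≈ 7069.2 mm.
Depth of field = Df − Dn = 7069.2 − 4568.3 ≈ 2500.9 mm ≈ 2.50 m.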